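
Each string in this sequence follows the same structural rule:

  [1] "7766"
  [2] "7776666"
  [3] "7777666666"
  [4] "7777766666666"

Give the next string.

7777776666666666

The n-th term is n+1 7's then 2n 6's (n = 1, 2, …).
For the next term, n = 5, so the run lengths are 6, 10.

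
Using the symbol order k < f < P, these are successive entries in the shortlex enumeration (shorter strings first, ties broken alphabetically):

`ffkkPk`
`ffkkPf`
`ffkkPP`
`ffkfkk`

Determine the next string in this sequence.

Find the rightmost character of ffkfkk below P, bump it to the next letter, and reset everything to its right to k.

ffkfkf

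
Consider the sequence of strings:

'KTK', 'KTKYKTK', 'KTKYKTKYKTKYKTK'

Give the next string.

Every step duplicates the string with 'Y' between the halves.
One more doubling of KTKYKTKYKTKYKTK gives the answer.

KTKYKTKYKTKYKTKYKTKYKTKYKTKYKTK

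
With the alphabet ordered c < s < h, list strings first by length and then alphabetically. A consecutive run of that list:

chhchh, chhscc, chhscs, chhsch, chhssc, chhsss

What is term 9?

chhshs

Advancing 3 positions from chhsss through chhsss → chhssh → chhshc reaches term 9.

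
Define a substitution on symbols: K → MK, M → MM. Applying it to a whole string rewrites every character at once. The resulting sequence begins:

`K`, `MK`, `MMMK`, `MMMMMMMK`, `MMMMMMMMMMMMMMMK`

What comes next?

φ(MMMMMMMMMMMMMMMK) expands symbol-by-symbol to MM MM MM MM MM MM MM MM MM MM MM MM MM MM MM MK; joining the 16 pieces gives the next term.

MMMMMMMMMMMMMMMMMMMMMMMMMMMMMMMK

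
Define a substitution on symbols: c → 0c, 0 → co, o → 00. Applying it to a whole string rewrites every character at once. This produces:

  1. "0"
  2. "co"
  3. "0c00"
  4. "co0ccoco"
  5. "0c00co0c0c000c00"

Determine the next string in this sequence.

Replace each of the 16 characters of 0c00co0c0c000c00 in place — co 0c co co 0c 00 co 0c co 0c co co co 0c co co — and concatenate.

co0ccoco0c00co0cco0ccococo0ccoco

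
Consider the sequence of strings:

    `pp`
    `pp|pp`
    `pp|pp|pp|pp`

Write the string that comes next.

pp|pp|pp|pp|pp|pp|pp|pp

Every step duplicates the string with '|' between the halves.
So the next term is two copies of pp|pp|pp|pp with '|' between the halves.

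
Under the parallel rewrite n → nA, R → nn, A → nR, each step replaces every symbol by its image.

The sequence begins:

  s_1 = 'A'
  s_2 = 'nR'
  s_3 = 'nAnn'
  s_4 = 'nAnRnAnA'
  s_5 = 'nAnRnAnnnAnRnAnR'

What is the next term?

nAnRnAnnnAnRnAnAnAnRnAnnnAnRnAnn

φ(nAnRnAnnnAnRnAnR) expands symbol-by-symbol to nA nR nA nn nA nR nA nA nA nR nA nn nA nR nA nn; joining the 16 pieces gives the next term.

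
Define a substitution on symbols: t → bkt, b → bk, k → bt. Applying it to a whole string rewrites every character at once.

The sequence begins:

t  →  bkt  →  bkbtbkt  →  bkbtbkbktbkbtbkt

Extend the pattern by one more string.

bkbtbkbktbkbtbkbtbktbkbtbkbktbkbtbkt

φ(bkbtbkbktbkbtbkt) expands symbol-by-symbol to bk bt bk bkt bk bt bk bt bkt bk bt bk bkt bk bt bkt; joining the 16 pieces gives the next term.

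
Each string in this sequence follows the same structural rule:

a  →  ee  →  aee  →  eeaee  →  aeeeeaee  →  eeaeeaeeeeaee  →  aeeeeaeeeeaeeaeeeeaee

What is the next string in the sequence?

This is a Fibonacci-style word recurrence s(k) = s(k−2)·s(k−1): e.g. a·ee = aee.
The next term joins eeaeeaeeeeaee and aeeeeaeeeeaeeaeeeeaee.

eeaeeaeeeeaeeaeeeeaeeeeaeeaeeeeaee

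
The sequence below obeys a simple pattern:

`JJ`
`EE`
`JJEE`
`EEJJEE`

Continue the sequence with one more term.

JJEEEEJJEE

Each term (from the third on) is the two preceding terms concatenated in order: term 3 = JJ·EE = JJEE.
So term 5 is JJEE·EEJJEE.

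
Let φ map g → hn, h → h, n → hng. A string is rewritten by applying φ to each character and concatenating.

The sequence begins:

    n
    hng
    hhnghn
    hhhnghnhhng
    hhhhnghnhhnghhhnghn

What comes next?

Replace each of the 19 characters of hhhhnghnhhnghhhnghn in place — h h h h hng hn h hng h h hng hn h h h hng hn h hng — and concatenate.

hhhhhnghnhhnghhhnghnhhhhnghnhhng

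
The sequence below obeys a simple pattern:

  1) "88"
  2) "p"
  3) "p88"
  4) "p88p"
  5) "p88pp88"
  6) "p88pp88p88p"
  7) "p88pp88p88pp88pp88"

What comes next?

From term 3 onward, concatenate the last term with the second-to-last: p·88 = p88, p88·p = p88p, …
Continuing: p88pp88p88pp88pp88 · p88pp88p88p gives term 8.

p88pp88p88pp88pp88p88pp88p88p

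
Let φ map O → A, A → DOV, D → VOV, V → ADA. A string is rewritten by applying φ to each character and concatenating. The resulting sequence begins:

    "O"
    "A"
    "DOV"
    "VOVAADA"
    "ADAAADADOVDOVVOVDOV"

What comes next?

Replace each of the 19 characters of ADAAADADOVDOVVOVDOV in place — DOV VOV DOV DOV DOV VOV DOV VOV A ADA VOV A ADA ADA A ADA VOV A ADA — and concatenate.

DOVVOVDOVDOVDOVVOVDOVVOVAADAVOVAADAADAAADAVOVAADA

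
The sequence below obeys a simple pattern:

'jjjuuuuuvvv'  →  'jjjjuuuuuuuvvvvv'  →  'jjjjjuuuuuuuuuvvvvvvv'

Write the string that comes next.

jjjjjjuuuuuuuuuuuvvvvvvvvv

The n-th term is n+1 j's then 2n+1 u's then 2n-1 v's, where the shown terms are n = 2, 3, 4.
At n = 5 the blocks have lengths 6, 11, 9.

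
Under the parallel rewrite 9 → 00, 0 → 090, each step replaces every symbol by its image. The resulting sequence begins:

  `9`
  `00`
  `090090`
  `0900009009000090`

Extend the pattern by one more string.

φ(0900009009000090) expands symbol-by-symbol to 090 00 090 090 090 090 00 090 090 00 090 090 090 090 00 090; joining the 16 pieces gives the next term.

09000090090090090000900900009009009009000090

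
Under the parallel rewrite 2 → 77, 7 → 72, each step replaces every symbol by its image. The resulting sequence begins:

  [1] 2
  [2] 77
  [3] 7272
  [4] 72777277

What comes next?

Apply φ to 72777277 symbol by symbol: 7→72, 2→77, 7→72, 7→72, 7→72, 2→77, 7→72, 7→72; joined: 72 77 72 72 72 77 72 72.

7277727272777272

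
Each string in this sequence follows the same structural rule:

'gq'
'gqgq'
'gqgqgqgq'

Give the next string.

s(k+1) = s(k)·s(k) — each term doubles the last.
Doubling gqgqgqgq:

gqgqgqgqgqgqgqgq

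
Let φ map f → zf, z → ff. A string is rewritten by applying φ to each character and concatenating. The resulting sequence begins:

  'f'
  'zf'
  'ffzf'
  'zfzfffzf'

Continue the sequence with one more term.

ffzfffzfzfzfffzf

Apply φ to zfzfffzf symbol by symbol: z→ff, f→zf, z→ff, f→zf, f→zf, f→zf, z→ff, f→zf; joined: ff zf ff zf zf zf ff zf.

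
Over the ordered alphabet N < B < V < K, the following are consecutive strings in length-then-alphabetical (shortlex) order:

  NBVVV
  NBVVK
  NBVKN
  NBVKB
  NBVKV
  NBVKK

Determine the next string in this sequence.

NBKNN

Find the rightmost character of NBVKK below K, bump it to the next letter, and reset everything to its right to N.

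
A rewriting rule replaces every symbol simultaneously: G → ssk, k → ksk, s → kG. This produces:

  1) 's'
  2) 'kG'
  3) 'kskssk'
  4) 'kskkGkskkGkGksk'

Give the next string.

Replace each of the 15 characters of kskkGkskkGkGksk in place — ksk kG ksk ksk ssk ksk kG ksk ksk ssk ksk ssk ksk kG ksk — and concatenate.

kskkGkskksksskkskkGkskksksskksksskkskkGksk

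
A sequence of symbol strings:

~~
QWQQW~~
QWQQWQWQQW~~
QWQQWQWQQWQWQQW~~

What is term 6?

Each term is the previous one with QWQQW prepended.
From QWQQWQWQQWQWQQW~~, 2 further steps: QWQQWQWQQWQWQQW~~ → QWQQWQWQQWQWQQWQWQQW~~ → (answer).

QWQQWQWQQWQWQQWQWQQWQWQQW~~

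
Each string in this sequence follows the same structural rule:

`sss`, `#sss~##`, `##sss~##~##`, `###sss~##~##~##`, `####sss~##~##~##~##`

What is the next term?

Each term wraps the previous one in # on the left and ~## on the right.
Applying this once more to ####sss~##~##~##~##:

#####sss~##~##~##~##~##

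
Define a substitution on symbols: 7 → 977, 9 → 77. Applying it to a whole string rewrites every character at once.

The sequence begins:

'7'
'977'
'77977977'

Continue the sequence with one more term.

9779777797797777977977

Apply φ to 77977977 symbol by symbol: 7→977, 7→977, 9→77, 7→977, 7→977, 9→77, 7→977, 7→977; joined: 977 977 77 977 977 77 977 977.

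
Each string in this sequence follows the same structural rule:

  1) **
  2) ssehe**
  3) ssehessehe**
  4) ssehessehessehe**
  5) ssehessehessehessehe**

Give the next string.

Each term is the previous one with ssehe prepended.
Applying this once more to ssehessehessehessehe**:

ssehessehessehessehessehe**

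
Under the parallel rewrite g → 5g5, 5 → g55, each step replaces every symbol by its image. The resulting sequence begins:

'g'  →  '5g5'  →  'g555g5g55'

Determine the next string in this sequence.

5g5g55g55g555g5g555g5g55g55

Rewriting each symbol of g555g5g55: g→5g5, 5→g55, 5→g55, 5→g55, g→5g5, 5→g55, g→5g5, 5→g55, 5→g55, which concatenates to 5g5 g55 g55 g55 5g5 g55 5g5 g55 g55.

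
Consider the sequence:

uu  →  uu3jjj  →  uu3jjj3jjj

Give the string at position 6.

uu3jjj3jjj3jjj3jjj3jjj

Every step adds 3jjj to the end: s(k+1) = s(k)·3jjj.
From uu3jjj3jjj, 3 further steps: uu3jjj3jjj → uu3jjj3jjj3jjj → uu3jjj3jjj3jjj3jjj → (answer).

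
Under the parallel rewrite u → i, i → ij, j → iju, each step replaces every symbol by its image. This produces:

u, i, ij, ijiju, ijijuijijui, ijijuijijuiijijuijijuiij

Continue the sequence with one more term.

Rewriting the 24 symbols of ijijuijijuiijijuijijuiij one by one yields ij iju ij iju i ij iju ij iju i ij ij iju ij iju i ij iju ij iju i ij ij iju; concatenated:

ijijuijijuiijijuijijuiijijijuijijuiijijuijijuiijijiju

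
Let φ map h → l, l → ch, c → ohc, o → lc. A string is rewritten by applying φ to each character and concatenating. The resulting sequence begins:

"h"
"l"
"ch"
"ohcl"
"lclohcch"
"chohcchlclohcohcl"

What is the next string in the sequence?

ohcllclohcohclchohcchlclohclclohcch

Applying the rule to each of the 17 symbols of chohcchlclohcohcl gives the pieces ohc l lc l ohc ohc l ch ohc ch lc l ohc lc l ohc ch, which concatenate to the answer.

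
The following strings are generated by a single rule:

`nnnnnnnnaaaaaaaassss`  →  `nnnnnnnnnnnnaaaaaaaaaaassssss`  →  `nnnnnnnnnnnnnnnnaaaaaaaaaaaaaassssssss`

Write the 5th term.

nnnnnnnnnnnnnnnnnnnnnnnnaaaaaaaaaaaaaaaaaaaassssssssssss

Term n consists of 4n n's, followed by 3n+2 a's, followed by 2n s's, where the shown terms are n = 2, 3, 4.
Setting n = 6 gives 24, 20, 12 characters in each block.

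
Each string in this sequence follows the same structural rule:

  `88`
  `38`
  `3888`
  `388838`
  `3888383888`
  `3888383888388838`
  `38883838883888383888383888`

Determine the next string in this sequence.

388838388838883838883838883888383888388838

From term 3 onward, concatenate the last term with the second-to-last: 38·88 = 3888, 3888·38 = 388838, …
The next term joins 38883838883888383888383888 and 3888383888388838.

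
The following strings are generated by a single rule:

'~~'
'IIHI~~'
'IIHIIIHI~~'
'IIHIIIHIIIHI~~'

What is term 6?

IIHIIIHIIIHIIIHIIIHI~~

The strings grow by a fixed prefix IIHI each time.
From IIHIIIHIIIHI~~, 2 further steps: IIHIIIHIIIHI~~ → IIHIIIHIIIHIIIHI~~ → (answer).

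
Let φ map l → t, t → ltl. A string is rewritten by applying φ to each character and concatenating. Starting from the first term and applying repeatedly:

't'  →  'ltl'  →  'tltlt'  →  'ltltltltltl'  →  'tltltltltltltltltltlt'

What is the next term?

φ(tltltltltltltltltltlt) expands symbol-by-symbol to ltl t ltl t ltl t ltl t ltl t ltl t ltl t ltl t ltl t ltl t ltl; joining the 21 pieces gives the next term.

ltltltltltltltltltltltltltltltltltltltltltl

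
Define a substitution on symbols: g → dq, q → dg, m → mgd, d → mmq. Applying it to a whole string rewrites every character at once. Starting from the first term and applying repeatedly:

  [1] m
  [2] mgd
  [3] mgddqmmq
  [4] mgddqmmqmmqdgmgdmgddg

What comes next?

Rewriting the 21 symbols of mgddqmmqmmqdgmgdmgddg one by one yields mgd dq mmq mmq dg mgd mgd dg mgd mgd dg mmq dq mgd dq mmq mgd dq mmq mmq dq; concatenated:

mgddqmmqmmqdgmgdmgddgmgdmgddgmmqdqmgddqmmqmgddqmmqmmqdq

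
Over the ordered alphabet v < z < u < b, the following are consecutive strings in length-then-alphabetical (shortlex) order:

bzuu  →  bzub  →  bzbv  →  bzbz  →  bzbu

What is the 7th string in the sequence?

Advancing 2 positions from bzbu through bzbu → bzbb reaches term 7.

buvv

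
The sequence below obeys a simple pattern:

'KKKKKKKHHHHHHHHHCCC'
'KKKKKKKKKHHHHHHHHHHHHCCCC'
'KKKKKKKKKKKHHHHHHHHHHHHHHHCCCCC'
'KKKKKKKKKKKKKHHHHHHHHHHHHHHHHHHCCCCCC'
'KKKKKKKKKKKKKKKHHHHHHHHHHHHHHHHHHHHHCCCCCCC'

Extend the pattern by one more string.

KKKKKKKKKKKKKKKKKHHHHHHHHHHHHHHHHHHHHHHHHCCCCCCCC

Reading off run lengths: K runs 7, 9, 11, 13, 15; H runs 9, 12, 15, 18, 21; C runs 3, 4, 5, 6, 7 — each is linear in n, where the shown terms are n = 3, 4, 5, 6, 7.
For the next term, n = 8, so the run lengths are 17, 24, 8.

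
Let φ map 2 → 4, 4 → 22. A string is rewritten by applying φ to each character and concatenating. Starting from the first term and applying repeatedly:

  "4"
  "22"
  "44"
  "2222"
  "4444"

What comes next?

Expanding 4444: 4→22, 4→22, 4→22, 4→22. Concatenated: 22 22 22 22.

22222222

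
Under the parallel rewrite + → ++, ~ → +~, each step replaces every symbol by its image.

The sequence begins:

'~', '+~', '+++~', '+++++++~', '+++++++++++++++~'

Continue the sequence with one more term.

Rewriting the 16 symbols of +++++++++++++++~ one by one yields ++ ++ ++ ++ ++ ++ ++ ++ ++ ++ ++ ++ ++ ++ ++ +~; concatenated:

+++++++++++++++++++++++++++++++~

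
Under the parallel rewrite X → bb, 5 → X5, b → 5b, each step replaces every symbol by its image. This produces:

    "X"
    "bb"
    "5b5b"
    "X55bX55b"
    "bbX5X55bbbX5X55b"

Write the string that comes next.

φ(bbX5X55bbbX5X55b) expands symbol-by-symbol to 5b 5b bb X5 bb X5 X5 5b 5b 5b bb X5 bb X5 X5 5b; joining the 16 pieces gives the next term.

5b5bbbX5bbX5X55b5b5bbbX5bbX5X55b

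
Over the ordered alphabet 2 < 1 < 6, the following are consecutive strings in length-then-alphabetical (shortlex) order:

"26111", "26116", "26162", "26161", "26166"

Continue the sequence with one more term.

26622

The successor of 26166 increments the rightmost position that isn't already 6 and resets every position after it to 2.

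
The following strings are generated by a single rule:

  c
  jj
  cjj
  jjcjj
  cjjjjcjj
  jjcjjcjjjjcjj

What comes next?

cjjjjcjjjjcjjcjjjjcjj

From term 3 onward, concatenate the second-to-last term with the last: c·jj = cjj, jj·cjj = jjcjj, …
So term 7 is cjjjjcjj·jjcjjcjjjjcjj.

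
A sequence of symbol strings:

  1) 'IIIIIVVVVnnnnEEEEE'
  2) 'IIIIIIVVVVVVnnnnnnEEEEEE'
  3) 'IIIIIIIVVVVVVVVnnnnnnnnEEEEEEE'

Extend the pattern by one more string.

Reading off run lengths: I runs 5, 6, 7; V runs 4, 6, 8; n runs 4, 6, 8; E runs 5, 6, 7 — each is linear in n, where the shown terms are n = 2, 3, 4.
At n = 5 the blocks have lengths 8, 10, 10, 8.

IIIIIIIIVVVVVVVVVVnnnnnnnnnnEEEEEEEE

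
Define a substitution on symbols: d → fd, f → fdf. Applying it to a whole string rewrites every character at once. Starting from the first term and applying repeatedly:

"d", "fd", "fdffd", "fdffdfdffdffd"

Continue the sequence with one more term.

fdffdfdffdffdfdffdfdffdffdfdffdffd

Applying the rule to each of the 13 symbols of fdffdfdffdffd gives the pieces fdf fd fdf fdf fd fdf fd fdf fdf fd fdf fdf fd, which concatenate to the answer.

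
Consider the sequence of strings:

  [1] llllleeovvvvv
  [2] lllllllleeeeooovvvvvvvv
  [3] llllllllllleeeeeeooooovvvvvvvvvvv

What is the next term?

The n-th term is 3n+2 l's then 2n e's then 2n-1 o's then 3n+2 v's (n = 1, 2, …).
At n = 4 the blocks have lengths 14, 8, 7, 14.

lllllllllllllleeeeeeeeooooooovvvvvvvvvvvvvv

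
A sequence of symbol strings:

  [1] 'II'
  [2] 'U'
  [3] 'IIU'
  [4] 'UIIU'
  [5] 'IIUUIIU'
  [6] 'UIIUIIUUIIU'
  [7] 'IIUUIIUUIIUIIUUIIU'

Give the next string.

From term 3 onward, concatenate the second-to-last term with the last: II·U = IIU, U·IIU = UIIU, …
So term 8 is UIIUIIUUIIU·IIUUIIUUIIUIIUUIIU.

UIIUIIUUIIUIIUUIIUUIIUIIUUIIU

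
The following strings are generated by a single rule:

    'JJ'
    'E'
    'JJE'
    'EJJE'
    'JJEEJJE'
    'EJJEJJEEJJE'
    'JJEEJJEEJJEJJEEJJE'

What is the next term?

From term 3 onward, concatenate the second-to-last term with the last: JJ·E = JJE, E·JJE = EJJE, …
So term 8 is EJJEJJEEJJE·JJEEJJEEJJEJJEEJJE.

EJJEJJEEJJEJJEEJJEEJJEJJEEJJE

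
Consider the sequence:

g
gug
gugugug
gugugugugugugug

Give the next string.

Each string is two copies of the previous one joined by 'u'.
Doubling gugugugugugugug with 'u' between the halves:

gugugugugugugugugugugugugugugug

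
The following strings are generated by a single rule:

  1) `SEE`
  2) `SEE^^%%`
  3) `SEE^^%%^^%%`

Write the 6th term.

The strings grow by a fixed suffix ^^%% each time.
From SEE^^%%^^%%, 3 further steps: SEE^^%%^^%% → SEE^^%%^^%%^^%% → SEE^^%%^^%%^^%%^^%% → (answer).

SEE^^%%^^%%^^%%^^%%^^%%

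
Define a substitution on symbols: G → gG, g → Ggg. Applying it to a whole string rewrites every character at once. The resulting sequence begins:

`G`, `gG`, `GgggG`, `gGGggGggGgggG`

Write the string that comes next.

Rewriting the 13 symbols of gGGggGggGgggG one by one yields Ggg gG gG Ggg Ggg gG Ggg Ggg gG Ggg Ggg Ggg gG; concatenated:

GgggGgGGggGgggGGggGgggGGggGggGgggG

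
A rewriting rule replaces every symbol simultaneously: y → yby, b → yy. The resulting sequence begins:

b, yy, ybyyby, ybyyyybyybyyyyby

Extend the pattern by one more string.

ybyyyybyybyybyybyyyybyybyyyybyybyybyybyyyyby

Applying the rule to each of the 16 symbols of ybyyyybyybyyyyby gives the pieces yby yy yby yby yby yby yy yby yby yy yby yby yby yby yy yby, which concatenate to the answer.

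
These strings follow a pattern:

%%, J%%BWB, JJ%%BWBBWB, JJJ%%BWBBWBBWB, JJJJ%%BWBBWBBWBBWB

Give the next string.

Each term wraps the previous one in J on the left and BWB on the right.
Applying this once more to JJJJ%%BWBBWBBWBBWB:

JJJJJ%%BWBBWBBWBBWBBWB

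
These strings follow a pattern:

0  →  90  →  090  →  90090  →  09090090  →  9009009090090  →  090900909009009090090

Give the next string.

9009009090090090900909009009090090

From term 3 onward, concatenate the second-to-last term with the last: 0·90 = 090, 90·090 = 90090, …
So term 8 is 9009009090090·090900909009009090090.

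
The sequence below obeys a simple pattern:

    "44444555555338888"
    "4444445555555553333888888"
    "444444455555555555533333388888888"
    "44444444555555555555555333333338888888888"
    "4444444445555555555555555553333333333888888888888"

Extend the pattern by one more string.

444444444455555555555555555555533333333333388888888888888

Each string has the form 4^{n+3} 5^{3n} 3^{2n-2} 8^{2n}, where the shown terms are n = 2, 3, 4, 5, 6.
For the next term, n = 7, so the run lengths are 10, 21, 12, 14.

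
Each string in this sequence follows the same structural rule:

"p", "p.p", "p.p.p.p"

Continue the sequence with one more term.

Each string is two copies of the previous one joined by '.'.
So the next term is two copies of p.p.p.p with '.' between the halves.

p.p.p.p.p.p.p.p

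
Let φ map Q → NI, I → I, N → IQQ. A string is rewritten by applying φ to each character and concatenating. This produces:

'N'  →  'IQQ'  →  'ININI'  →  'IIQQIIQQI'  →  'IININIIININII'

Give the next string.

IIIQQIIQQIIIIQQIIQQII

Applying the rule to each of the 13 symbols of IININIIININII gives the pieces I I IQQ I IQQ I I I IQQ I IQQ I I, which concatenate to the answer.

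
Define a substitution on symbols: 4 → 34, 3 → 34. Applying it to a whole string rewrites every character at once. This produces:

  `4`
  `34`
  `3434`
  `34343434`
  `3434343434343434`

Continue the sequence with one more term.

34343434343434343434343434343434

φ(3434343434343434) expands symbol-by-symbol to 34 34 34 34 34 34 34 34 34 34 34 34 34 34 34 34; joining the 16 pieces gives the next term.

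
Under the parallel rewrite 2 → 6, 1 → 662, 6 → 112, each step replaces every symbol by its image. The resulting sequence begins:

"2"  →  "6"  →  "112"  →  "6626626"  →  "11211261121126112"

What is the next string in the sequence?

Applying the rule to each of the 17 symbols of 11211261121126112 gives the pieces 662 662 6 662 662 6 112 662 662 6 662 662 6 112 662 662 6, which concatenate to the answer.

66266266626626112662662666266261126626626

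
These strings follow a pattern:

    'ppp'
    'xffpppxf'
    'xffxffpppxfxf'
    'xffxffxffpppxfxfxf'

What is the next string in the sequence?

xffxffxffxffpppxfxfxfxf

s(k+1) = xff·s(k)·xf, so each term gains xff as a prefix and xf as a suffix.
One more step from xffxffxffpppxfxfxf gives the answer.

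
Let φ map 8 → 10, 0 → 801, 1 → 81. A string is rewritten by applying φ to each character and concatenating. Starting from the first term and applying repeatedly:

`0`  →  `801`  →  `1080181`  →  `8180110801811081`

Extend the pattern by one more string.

Applying the rule to each of the 16 symbols of 8180110801811081 gives the pieces 10 81 10 801 81 81 801 10 801 81 10 81 81 801 10 81, which concatenate to the answer.

108110801818180110801811081818011081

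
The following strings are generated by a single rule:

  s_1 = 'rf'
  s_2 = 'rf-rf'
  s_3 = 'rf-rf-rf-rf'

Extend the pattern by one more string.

s(k+1) = s(k)·-·s(k) — each term doubles the last with '-' between the halves.
Doubling rf-rf-rf-rf with '-' between the halves:

rf-rf-rf-rf-rf-rf-rf-rf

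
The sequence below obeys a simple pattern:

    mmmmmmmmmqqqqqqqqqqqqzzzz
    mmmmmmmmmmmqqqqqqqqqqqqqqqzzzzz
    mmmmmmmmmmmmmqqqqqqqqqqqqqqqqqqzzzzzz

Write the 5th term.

mmmmmmmmmmmmmmmmmqqqqqqqqqqqqqqqqqqqqqqqqzzzzzzzz

Term n consists of 2n+3 m's, followed by 3n+3 q's, followed by n+1 z's, where the shown terms are n = 3, 4, 5.
Setting n = 7 gives 17, 24, 8 characters in each block.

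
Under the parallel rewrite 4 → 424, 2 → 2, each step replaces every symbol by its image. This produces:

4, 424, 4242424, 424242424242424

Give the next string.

Replace each of the 15 characters of 424242424242424 in place — 424 2 424 2 424 2 424 2 424 2 424 2 424 2 424 — and concatenate.

4242424242424242424242424242424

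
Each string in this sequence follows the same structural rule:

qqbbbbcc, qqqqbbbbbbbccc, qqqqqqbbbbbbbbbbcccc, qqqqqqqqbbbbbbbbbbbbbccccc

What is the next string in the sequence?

qqqqqqqqqqbbbbbbbbbbbbbbbbcccccc

Term n consists of 2n q's, followed by 3n+1 b's, followed by n+1 c's (n = 1, 2, …).
Setting n = 5 gives 10, 16, 6 characters in each block.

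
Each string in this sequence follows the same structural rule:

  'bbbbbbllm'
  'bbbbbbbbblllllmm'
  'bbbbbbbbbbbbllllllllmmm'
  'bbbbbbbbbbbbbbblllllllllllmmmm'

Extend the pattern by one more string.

The n-th term is 3n+3 b's then 3n-1 l's then n m's (n = 1, 2, …).
At n = 5 the blocks have lengths 18, 14, 5.

bbbbbbbbbbbbbbbbbbllllllllllllllmmmmm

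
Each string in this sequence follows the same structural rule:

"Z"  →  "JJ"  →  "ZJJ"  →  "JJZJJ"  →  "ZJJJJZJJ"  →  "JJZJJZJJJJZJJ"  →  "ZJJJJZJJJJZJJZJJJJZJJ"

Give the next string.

JJZJJZJJJJZJJZJJJJZJJJJZJJZJJJJZJJ

This is a Fibonacci-style word recurrence s(k) = s(k−2)·s(k−1): e.g. Z·JJ = ZJJ.
So term 8 is JJZJJZJJJJZJJ·ZJJJJZJJJJZJJZJJJJZJJ.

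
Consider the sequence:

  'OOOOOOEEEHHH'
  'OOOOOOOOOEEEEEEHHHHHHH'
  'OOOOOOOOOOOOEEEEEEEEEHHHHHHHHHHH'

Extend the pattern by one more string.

The n-th term is 3n+3 O's then 3n E's then 4n-1 H's (n = 1, 2, …).
For the next term, n = 4, so the run lengths are 15, 12, 15.

OOOOOOOOOOOOOOOEEEEEEEEEEEEHHHHHHHHHHHHHHH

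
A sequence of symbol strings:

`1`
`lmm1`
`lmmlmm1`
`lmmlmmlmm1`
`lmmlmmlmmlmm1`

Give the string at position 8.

Each term is the previous one with lmm prepended.
From lmmlmmlmmlmm1, 3 further steps: lmmlmmlmmlmm1 → lmmlmmlmmlmmlmm1 → lmmlmmlmmlmmlmmlmm1 → (answer).

lmmlmmlmmlmmlmmlmmlmm1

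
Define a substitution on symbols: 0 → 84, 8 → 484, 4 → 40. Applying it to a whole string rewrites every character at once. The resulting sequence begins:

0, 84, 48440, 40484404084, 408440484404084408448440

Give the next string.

φ(408440484404084408448440) expands symbol-by-symbol to 40 84 484 40 40 84 40 484 40 40 84 40 84 484 40 40 84 484 40 40 484 40 40 84; joining the 24 pieces gives the next term.

40844844040844048440408440844844040844844040484404084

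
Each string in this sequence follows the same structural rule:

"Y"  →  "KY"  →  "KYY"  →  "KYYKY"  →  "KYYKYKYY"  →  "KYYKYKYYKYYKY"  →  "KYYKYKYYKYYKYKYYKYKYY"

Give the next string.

KYYKYKYYKYYKYKYYKYKYYKYYKYKYYKYYKY

From term 3 onward, concatenate the last term with the second-to-last: KY·Y = KYY, KYY·KY = KYYKY, …
So term 8 is KYYKYKYYKYYKYKYYKYKYY·KYYKYKYYKYYKY.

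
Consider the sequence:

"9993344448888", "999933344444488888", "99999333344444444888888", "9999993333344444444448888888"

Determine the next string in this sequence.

The n-th term is n+1 9's then n 3's then 2n 4's then n+2 8's, where the shown terms are n = 2, 3, 4, 5.
For the next term, n = 6, so the run lengths are 7, 6, 12, 8.

999999933333344444444444488888888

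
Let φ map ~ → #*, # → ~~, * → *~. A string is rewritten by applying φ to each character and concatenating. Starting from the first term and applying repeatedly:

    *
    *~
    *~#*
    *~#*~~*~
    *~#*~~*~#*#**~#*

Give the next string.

*~#*~~*~#*#**~#*~~*~~~*~*~#*~~*~

Applying the rule to each of the 16 symbols of *~#*~~*~#*#**~#* gives the pieces *~ #* ~~ *~ #* #* *~ #* ~~ *~ ~~ *~ *~ #* ~~ *~, which concatenate to the answer.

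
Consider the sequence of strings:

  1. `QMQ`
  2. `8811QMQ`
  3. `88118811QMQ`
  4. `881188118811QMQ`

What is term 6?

88118811881188118811QMQ

The strings grow by a fixed prefix 8811 each time.
From 881188118811QMQ, 2 further steps: 881188118811QMQ → 8811881188118811QMQ → (answer).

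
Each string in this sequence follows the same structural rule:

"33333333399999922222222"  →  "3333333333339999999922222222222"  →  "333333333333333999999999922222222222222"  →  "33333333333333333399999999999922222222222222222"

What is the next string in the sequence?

Each string has the form 3^{3n} 9^{2n} 2^{3n-1}, where the shown terms are n = 3, 4, 5, 6.
For the next term, n = 7, so the run lengths are 21, 14, 20.

3333333333333333333339999999999999922222222222222222222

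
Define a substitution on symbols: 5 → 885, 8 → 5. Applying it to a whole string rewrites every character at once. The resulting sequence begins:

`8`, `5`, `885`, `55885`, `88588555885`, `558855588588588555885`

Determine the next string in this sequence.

8858855588588588555885558855588588588555885

Replace each of the 21 characters of 558855588588588555885 in place — 885 885 5 5 885 885 885 5 5 885 5 5 885 5 5 885 885 885 5 5 885 — and concatenate.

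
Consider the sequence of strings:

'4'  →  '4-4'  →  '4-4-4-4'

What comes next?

4-4-4-4-4-4-4-4

s(k+1) = s(k)·-·s(k) — each term doubles the last with '-' between the halves.
One more doubling of 4-4-4-4 gives the answer.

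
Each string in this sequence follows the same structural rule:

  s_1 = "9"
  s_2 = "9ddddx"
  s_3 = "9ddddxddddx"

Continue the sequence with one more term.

Each term is the previous one with ddddx appended.
Applying this once more to 9ddddxddddx:

9ddddxddddxddddx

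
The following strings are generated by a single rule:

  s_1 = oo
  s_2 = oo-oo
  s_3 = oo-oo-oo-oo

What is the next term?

s(k+1) = s(k)·-·s(k) — each term doubles the last with '-' between the halves.
Doubling oo-oo-oo-oo with '-' between the halves:

oo-oo-oo-oo-oo-oo-oo-oo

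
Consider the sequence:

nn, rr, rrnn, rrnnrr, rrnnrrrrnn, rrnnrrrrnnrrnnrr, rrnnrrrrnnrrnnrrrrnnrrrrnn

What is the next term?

From term 3 onward, concatenate the last term with the second-to-last: rr·nn = rrnn, rrnn·rr = rrnnrr, …
So term 8 is rrnnrrrrnnrrnnrrrrnnrrrrnn·rrnnrrrrnnrrnnrr.

rrnnrrrrnnrrnnrrrrnnrrrrnnrrnnrrrrnnrrnnrr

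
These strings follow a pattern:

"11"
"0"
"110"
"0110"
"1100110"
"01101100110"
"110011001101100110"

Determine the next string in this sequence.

01101100110110011001101100110

This is a Fibonacci-style word recurrence s(k) = s(k−2)·s(k−1): e.g. 11·0 = 110.
Continuing: 01101100110 · 110011001101100110 gives term 8.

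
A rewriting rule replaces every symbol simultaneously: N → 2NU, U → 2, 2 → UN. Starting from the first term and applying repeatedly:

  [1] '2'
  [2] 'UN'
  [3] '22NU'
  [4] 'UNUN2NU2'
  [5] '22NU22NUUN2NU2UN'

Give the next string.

Rewriting the 16 symbols of 22NU22NUUN2NU2UN one by one yields UN UN 2NU 2 UN UN 2NU 2 2 2NU UN 2NU 2 UN 2 2NU; concatenated:

UNUN2NU2UNUN2NU222NUUN2NU2UN22NU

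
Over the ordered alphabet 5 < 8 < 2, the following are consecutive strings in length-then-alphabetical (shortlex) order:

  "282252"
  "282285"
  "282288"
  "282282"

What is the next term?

282225

Find the rightmost character of 282282 below 2, bump it to the next letter, and reset everything to its right to 5.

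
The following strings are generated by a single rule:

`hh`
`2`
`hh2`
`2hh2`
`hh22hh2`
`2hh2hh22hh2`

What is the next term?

Each term (from the third on) is the two preceding terms concatenated in order: term 3 = hh·2 = hh2.
So term 7 is hh22hh2·2hh2hh22hh2.

hh22hh22hh2hh22hh2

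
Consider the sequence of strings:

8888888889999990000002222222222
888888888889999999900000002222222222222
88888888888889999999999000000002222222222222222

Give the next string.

The n-th term is 2n+3 8's then 2n 9's then n+3 0's then 3n+1 2's, where the shown terms are n = 3, 4, 5.
For the next term, n = 6, so the run lengths are 15, 12, 9, 19.

8888888888888889999999999990000000002222222222222222222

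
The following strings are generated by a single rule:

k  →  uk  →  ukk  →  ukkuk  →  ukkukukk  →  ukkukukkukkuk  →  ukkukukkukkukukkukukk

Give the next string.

ukkukukkukkukukkukukkukkukukkukkuk

This is a Fibonacci-style word recurrence s(k) = s(k−1)·s(k−2): e.g. uk·k = ukk.
The next term joins ukkukukkukkukukkukukk and ukkukukkukkuk.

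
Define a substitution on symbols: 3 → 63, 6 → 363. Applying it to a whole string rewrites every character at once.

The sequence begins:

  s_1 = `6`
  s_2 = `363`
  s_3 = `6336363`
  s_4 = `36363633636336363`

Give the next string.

Applying the rule to each of the 17 symbols of 36363633636336363 gives the pieces 63 363 63 363 63 363 63 63 363 63 363 63 63 363 63 363 63, which concatenate to the answer.

63363633636336363633636336363633636336363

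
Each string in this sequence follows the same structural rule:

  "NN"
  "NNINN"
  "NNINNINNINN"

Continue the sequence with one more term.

s(k+1) = s(k)·I·s(k) — each term doubles the last with 'I' between the halves.
So the next term is two copies of NNINNINNINN with 'I' between the halves.

NNINNINNINNINNINNINNINN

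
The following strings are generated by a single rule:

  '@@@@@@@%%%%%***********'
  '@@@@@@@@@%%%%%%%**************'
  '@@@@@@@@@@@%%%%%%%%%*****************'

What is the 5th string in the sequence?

Term n consists of 2n+1 @'s, followed by 2n-1 %'s, followed by 3n+2 *'s, where the shown terms are n = 3, 4, 5.
Setting n = 7 gives 15, 13, 23 characters in each block.

@@@@@@@@@@@@@@@%%%%%%%%%%%%%***********************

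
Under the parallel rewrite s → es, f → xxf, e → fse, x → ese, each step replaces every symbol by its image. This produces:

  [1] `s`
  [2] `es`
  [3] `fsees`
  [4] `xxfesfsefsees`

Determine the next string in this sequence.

Applying the rule to each of the 13 symbols of xxfesfsefsees gives the pieces ese ese xxf fse es xxf es fse xxf es fse fse es, which concatenate to the answer.

eseesexxffseesxxfesfsexxfesfsefsees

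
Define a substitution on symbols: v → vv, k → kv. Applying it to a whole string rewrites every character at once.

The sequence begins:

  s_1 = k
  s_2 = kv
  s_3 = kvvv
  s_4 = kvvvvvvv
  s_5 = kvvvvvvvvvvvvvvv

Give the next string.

φ(kvvvvvvvvvvvvvvv) expands symbol-by-symbol to kv vv vv vv vv vv vv vv vv vv vv vv vv vv vv vv; joining the 16 pieces gives the next term.

kvvvvvvvvvvvvvvvvvvvvvvvvvvvvvvv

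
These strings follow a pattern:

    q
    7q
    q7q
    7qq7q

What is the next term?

Each term (from the third on) is the two preceding terms concatenated in order: term 3 = q·7q = q7q.
Continuing: q7q · 7qq7q gives term 5.

q7q7qq7q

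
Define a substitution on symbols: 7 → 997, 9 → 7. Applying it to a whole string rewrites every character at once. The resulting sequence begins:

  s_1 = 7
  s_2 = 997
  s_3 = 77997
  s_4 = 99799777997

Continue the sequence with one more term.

Expanding 99799777997: 9→7, 9→7, 7→997, 9→7, 9→7, 7→997, 7→997, 7→997, 9→7, 9→7, 7→997. Concatenated: 7 7 997 7 7 997 997 997 7 7 997.

779977799799799777997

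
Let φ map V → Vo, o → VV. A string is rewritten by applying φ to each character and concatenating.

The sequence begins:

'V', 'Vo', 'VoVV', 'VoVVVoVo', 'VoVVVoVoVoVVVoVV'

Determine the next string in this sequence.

Replace each of the 16 characters of VoVVVoVoVoVVVoVV in place — Vo VV Vo Vo Vo VV Vo VV Vo VV Vo Vo Vo VV Vo Vo — and concatenate.

VoVVVoVoVoVVVoVVVoVVVoVoVoVVVoVo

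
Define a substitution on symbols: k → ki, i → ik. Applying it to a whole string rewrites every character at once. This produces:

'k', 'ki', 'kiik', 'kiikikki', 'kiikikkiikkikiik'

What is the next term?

kiikikkiikkikiikikkikiikkiikikki

φ(kiikikkiikkikiik) expands symbol-by-symbol to ki ik ik ki ik ki ki ik ik ki ki ik ki ik ik ki; joining the 16 pieces gives the next term.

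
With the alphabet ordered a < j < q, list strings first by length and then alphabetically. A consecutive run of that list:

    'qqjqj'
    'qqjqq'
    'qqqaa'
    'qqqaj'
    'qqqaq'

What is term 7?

Advancing 2 positions from qqqaq through qqqaq → qqqja reaches term 7.

qqqjj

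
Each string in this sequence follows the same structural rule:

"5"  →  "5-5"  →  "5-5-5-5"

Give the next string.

s(k+1) = s(k)·-·s(k) — each term doubles the last with '-' between the halves.
One more doubling of 5-5-5-5 gives the answer.

5-5-5-5-5-5-5-5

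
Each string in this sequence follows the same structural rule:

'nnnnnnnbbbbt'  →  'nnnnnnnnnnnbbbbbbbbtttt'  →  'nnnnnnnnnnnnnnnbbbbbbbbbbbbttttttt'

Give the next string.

nnnnnnnnnnnnnnnnnnnbbbbbbbbbbbbbbbbtttttttttt

Term n consists of 4n+3 n's, followed by 4n b's, followed by 3n-2 t's (n = 1, 2, …).
For the next term, n = 4, so the run lengths are 19, 16, 10.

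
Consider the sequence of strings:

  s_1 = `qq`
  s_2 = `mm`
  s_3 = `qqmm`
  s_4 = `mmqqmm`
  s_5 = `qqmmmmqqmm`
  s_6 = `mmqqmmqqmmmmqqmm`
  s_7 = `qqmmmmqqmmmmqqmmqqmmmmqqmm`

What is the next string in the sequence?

From term 3 onward, concatenate the second-to-last term with the last: qq·mm = qqmm, mm·qqmm = mmqqmm, …
The next term joins mmqqmmqqmmmmqqmm and qqmmmmqqmmmmqqmmqqmmmmqqmm.

mmqqmmqqmmmmqqmmqqmmmmqqmmmmqqmmqqmmmmqqmm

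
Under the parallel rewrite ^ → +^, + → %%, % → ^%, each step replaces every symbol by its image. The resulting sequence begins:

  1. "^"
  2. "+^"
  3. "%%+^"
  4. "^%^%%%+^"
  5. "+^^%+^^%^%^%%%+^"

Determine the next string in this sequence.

%%+^+^^%%%+^+^^%+^^%+^^%^%^%%%+^

Replace each of the 16 characters of +^^%+^^%^%^%%%+^ in place — %% +^ +^ ^% %% +^ +^ ^% +^ ^% +^ ^% ^% ^% %% +^ — and concatenate.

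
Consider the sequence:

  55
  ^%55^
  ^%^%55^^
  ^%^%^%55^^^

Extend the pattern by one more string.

Each term wraps the previous one in ^% on the left and ^ on the right.
So the next term is ^%·^%^%^%55^^^·^.

^%^%^%^%55^^^^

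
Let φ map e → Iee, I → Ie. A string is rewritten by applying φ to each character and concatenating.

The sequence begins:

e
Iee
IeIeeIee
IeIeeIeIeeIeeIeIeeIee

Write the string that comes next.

Replace each of the 21 characters of IeIeeIeIeeIeeIeIeeIee in place — Ie Iee Ie Iee Iee Ie Iee Ie Iee Iee Ie Iee Iee Ie Iee Ie Iee Iee Ie Iee Iee — and concatenate.

IeIeeIeIeeIeeIeIeeIeIeeIeeIeIeeIeeIeIeeIeIeeIeeIeIeeIee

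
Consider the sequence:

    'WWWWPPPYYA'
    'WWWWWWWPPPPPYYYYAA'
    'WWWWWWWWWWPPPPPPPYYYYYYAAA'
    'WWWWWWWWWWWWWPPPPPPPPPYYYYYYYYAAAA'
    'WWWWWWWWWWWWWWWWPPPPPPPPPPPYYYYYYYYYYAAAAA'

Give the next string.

WWWWWWWWWWWWWWWWWWWPPPPPPPPPPPPPYYYYYYYYYYYYAAAAAA

Each string has the form W^{3n+1} P^{2n+1} Y^{2n} A^{n} (n = 1, 2, …).
At n = 6 the blocks have lengths 19, 13, 12, 6.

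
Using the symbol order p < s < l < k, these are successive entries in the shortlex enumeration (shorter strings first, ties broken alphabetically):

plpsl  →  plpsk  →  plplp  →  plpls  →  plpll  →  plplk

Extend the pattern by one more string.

plpkp

Treat plplk as a base-4 numeral over the given alphabet and add one, carrying through any trailing k's.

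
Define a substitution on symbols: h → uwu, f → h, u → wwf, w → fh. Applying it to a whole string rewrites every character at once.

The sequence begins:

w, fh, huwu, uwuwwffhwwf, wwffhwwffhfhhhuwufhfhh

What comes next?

Rewriting the 22 symbols of wwffhwwffhfhhhuwufhfhh one by one yields fh fh h h uwu fh fh h h uwu h uwu uwu uwu wwf fh wwf h uwu h uwu uwu; concatenated:

fhfhhhuwufhfhhhuwuhuwuuwuuwuwwffhwwfhuwuhuwuuwu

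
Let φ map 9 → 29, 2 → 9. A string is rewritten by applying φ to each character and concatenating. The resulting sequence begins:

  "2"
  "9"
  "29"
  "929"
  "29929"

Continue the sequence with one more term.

92929929

Apply φ to 29929 symbol by symbol: 2→9, 9→29, 9→29, 2→9, 9→29; joined: 9 29 29 9 29.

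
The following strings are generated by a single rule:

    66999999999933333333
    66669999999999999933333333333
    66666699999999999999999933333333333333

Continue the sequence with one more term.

Each string has the form 6^{2n-2} 9^{4n+2} 3^{3n+2}, where the shown terms are n = 2, 3, 4.
Setting n = 5 gives 8, 22, 17 characters in each block.

66666666999999999999999999999933333333333333333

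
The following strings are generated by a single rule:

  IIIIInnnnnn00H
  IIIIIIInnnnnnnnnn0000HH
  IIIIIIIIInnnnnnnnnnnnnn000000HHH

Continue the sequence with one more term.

IIIIIIIIIIInnnnnnnnnnnnnnnnnn00000000HHHH

Reading off run lengths: I runs 5, 7, 9; n runs 6, 10, 14; 0 runs 2, 4, 6; H runs 1, 2, 3 — each is linear in n (n = 1, 2, …).
Setting n = 4 gives 11, 18, 8, 4 characters in each block.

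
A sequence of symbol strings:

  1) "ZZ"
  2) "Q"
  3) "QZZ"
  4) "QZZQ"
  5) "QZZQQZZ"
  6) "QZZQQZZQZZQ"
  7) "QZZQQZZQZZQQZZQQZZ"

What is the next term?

QZZQQZZQZZQQZZQQZZQZZQQZZQZZQ

Each term (from the third on) is the previous term followed by the one before it: term 3 = Q·ZZ = QZZ.
Continuing: QZZQQZZQZZQQZZQQZZ · QZZQQZZQZZQ gives term 8.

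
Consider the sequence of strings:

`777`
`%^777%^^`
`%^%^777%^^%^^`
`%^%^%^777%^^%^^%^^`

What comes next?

%^%^%^%^777%^^%^^%^^%^^

Every step adds %^ to the front and %^^ to the end of the previous string.
So the next term is %^·%^%^%^777%^^%^^%^^·%^^.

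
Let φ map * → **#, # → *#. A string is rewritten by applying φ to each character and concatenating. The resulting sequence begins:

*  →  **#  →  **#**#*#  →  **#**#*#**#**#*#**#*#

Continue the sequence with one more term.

**#**#*#**#**#*#**#*#**#**#*#**#**#*#**#*#**#**#*#**#*#

Applying the rule to each of the 21 symbols of **#**#*#**#**#*#**#*# gives the pieces **# **# *# **# **# *# **# *# **# **# *# **# **# *# **# *# **# **# *# **# *#, which concatenate to the answer.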